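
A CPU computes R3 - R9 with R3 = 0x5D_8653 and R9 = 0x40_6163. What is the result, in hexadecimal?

0x1D24F0

Subtract column by column in base 16:
  3-3 → 0
  5-6 → F (borrow)
  6-1-1 → 4
  8-6 → 2
  D-0 → D
  5-4 → 1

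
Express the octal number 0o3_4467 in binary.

0b11100100110111

Each octal digit is 3 bits: 3=011 4=100 4=100 6=110 7=111.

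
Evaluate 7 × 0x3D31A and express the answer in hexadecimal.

Multiply each base-16 digit by 7, carrying:
  A×7 = 70 → write 6 carry 4
  1×7+4 = 11 → write B
  3×7 = 21 → write 5 carry 1
  D×7+1 = 92 → write C carry 5
  3×7+5 = 26 → write A carry 1
  remaining carry: 1

0x1AC5B6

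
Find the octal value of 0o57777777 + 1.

0o60000000

The trailing 7 digits are 7 (max in base 8), so adding 1 cascades: they roll to 0 and the next digit up increments.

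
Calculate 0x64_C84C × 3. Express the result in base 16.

Multiply each base-16 digit by 3, carrying:
  C×3 = 36 → write 4 carry 2
  4×3+2 = 14 → write E
  8×3 = 24 → write 8 carry 1
  C×3+1 = 37 → write 5 carry 2
  4×3+2 = 14 → write E
  6×3 = 18 → write 2 carry 1
  remaining carry: 1

0x12E58E4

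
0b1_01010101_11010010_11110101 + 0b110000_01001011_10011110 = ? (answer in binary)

0b1100001100001111010010011

Add column by column in base 2, right to left:
  1+0 = 1
  0+1 = 1
  1+1 = 0 carry 1
  0+1+1 = 0 carry 1
  1+1+1 = 1 carry 1
  1+0+1 = 0 carry 1
  1+0+1 = 0 carry 1
  1+1+1 = 1 carry 1
  0+1+1 = 0 carry 1
  1+1+1 = 1 carry 1
  0+0+1 = 1
  0+1 = 1
  1+0 = 1
  0+0 = 0
  1+1 = 0 carry 1
  1+0+1 = 0 carry 1
  1+0+1 = 0 carry 1
  0+0+1 = 1
  1+0 = 1
  0+0 = 0
  1+1 = 0 carry 1
  0+1+1 = 0 carry 1
  1+0+1 = 0 carry 1
  0+0+1 = 1
  1+0 = 1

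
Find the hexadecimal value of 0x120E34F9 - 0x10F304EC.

Subtract column by column in base 16:
  9-C → D (borrow)
  F-E-1 → 0
  4-4 → 0
  3-0 → 3
  E-3 → B
  0-F → 1 (borrow)
  2-0-1 → 1
  1-1 → 0

0x11B300D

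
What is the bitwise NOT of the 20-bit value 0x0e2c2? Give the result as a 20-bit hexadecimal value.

Each hex digit d becomes f−d:
  0→f, e→1, 2→d, c→3, 2→d

0xf1d3d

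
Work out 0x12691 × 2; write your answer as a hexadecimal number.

0x24d22

Multiply each base-16 digit by 2, carrying:
  1×2 = 2 → write 2
  9×2 = 18 → write 2 carry 1
  6×2+1 = 13 → write d
  2×2 = 4 → write 4
  1×2 = 2 → write 2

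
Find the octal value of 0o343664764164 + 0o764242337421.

Add column by column in base 8, right to left:
  4+1 = 5
  6+2 = 0 carry 1
  1+4+1 = 6
  4+7 = 3 carry 1
  6+3+1 = 2 carry 1
  7+3+1 = 3 carry 1
  4+2+1 = 7
  6+4 = 2 carry 1
  6+2+1 = 1 carry 1
  3+4+1 = 0 carry 1
  4+6+1 = 3 carry 1
  3+7+1 = 3 carry 1
  final carry 1

0o1330127323605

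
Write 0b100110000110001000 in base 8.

Group the bits in threes: 100 110 000 110 001 000 → 460610.

0o460610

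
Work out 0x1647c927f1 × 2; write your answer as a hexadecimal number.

Multiply each base-16 digit by 2, carrying:
  1×2 = 2 → write 2
  f×2 = 30 → write e carry 1
  7×2+1 = 15 → write f
  2×2 = 4 → write 4
  9×2 = 18 → write 2 carry 1
  c×2+1 = 25 → write 9 carry 1
  7×2+1 = 15 → write f
  4×2 = 8 → write 8
  6×2 = 12 → write c
  1×2 = 2 → write 2

0x2c8f924fe2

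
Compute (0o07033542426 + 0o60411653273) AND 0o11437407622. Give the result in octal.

0o1405405620

Add column by column in base 8, right to left:
  6+3 = 1 carry 1
  2+7+1 = 2 carry 1
  4+2+1 = 7
  2+3 = 5
  4+5 = 1 carry 1
  5+6+1 = 4 carry 1
  3+1+1 = 5
  3+1 = 4
  0+4 = 4
  7+0 = 7
  0+6 = 6
Sum = 0o67445415721; now AND with 0o11437407622:
  6&1=0, 7&1=1, 4&4=4, 4&3=0, 5&7=5, 4&4=4, 1&0=0, 5&7=5, 7&6=6, 2&2=2, 1&2=0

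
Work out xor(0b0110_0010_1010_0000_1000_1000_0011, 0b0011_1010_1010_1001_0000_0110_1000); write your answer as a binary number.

XOR bit by bit (1 where the bits differ):
  0110001010100000100010000011
^ 0011101010101001000001101000
= 0101100000001001100011101011

0b0101100000001001100011101011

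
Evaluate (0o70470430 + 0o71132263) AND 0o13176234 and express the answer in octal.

Add column by column in base 8, right to left:
  0+3 = 3
  3+6 = 1 carry 1
  4+2+1 = 7
  0+2 = 2
  7+3 = 2 carry 1
  4+1+1 = 6
  0+1 = 1
  7+7 = 6 carry 1
  final carry 1
Sum = 0o161622713; now AND with 0o13176234:
  1&0=0, 6&1=0, 1&3=1, 6&1=0, 2&7=2, 2&6=2, 7&2=2, 1&3=1, 3&4=0

0o1022210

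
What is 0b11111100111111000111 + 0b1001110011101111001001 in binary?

Add column by column in base 2, right to left:
  1+1 = 0 carry 1
  1+0+1 = 0 carry 1
  1+0+1 = 0 carry 1
  0+1+1 = 0 carry 1
  0+0+1 = 1
  0+0 = 0
  1+1 = 0 carry 1
  1+1+1 = 1 carry 1
  1+1+1 = 1 carry 1
  1+1+1 = 1 carry 1
  1+0+1 = 0 carry 1
  1+1+1 = 1 carry 1
  0+1+1 = 0 carry 1
  0+1+1 = 0 carry 1
  1+0+1 = 0 carry 1
  1+0+1 = 0 carry 1
  1+1+1 = 1 carry 1
  1+1+1 = 1 carry 1
  1+1+1 = 1 carry 1
  1+0+1 = 0 carry 1
  0+0+1 = 1
  0+1 = 1

0b1101110000101110010000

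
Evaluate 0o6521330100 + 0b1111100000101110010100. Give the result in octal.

0b1111100000101110010100 = 0o17405624 in octal.
Add column by column in base 8, right to left:
  0+4 = 4
  0+2 = 2
  1+6 = 7
  0+5 = 5
  3+0 = 3
  3+4 = 7
  1+7 = 0 carry 1
  2+1+1 = 4
  5+0 = 5
  6+0 = 6

0o6540735724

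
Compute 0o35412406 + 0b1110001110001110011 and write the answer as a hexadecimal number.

0x7D3179

0o35412406 = 0x761506 in hexadecimal.
0b1110001110001110011 = 0x71C73 in hexadecimal.
Add column by column in base 16, right to left:
  6+3 = 9
  0+7 = 7
  5+C = 1 carry 1
  1+1+1 = 3
  6+7 = D
  7+0 = 7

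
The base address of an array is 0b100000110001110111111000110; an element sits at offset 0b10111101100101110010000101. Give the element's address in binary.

0b111000011110100110001001011

Add column by column in base 2, right to left:
  0+1 = 1
  1+0 = 1
  1+1 = 0 carry 1
  0+0+1 = 1
  0+0 = 0
  0+0 = 0
  1+0 = 1
  1+1 = 0 carry 1
  1+0+1 = 0 carry 1
  1+0+1 = 0 carry 1
  1+1+1 = 1 carry 1
  1+1+1 = 1 carry 1
  0+1+1 = 0 carry 1
  1+0+1 = 0 carry 1
  1+1+1 = 1 carry 1
  1+0+1 = 0 carry 1
  0+0+1 = 1
  0+1 = 1
  0+1 = 1
  1+0 = 1
  1+1 = 0 carry 1
  0+1+1 = 0 carry 1
  0+1+1 = 0 carry 1
  0+1+1 = 0 carry 1
  0+0+1 = 1
  0+1 = 1
  1+0 = 1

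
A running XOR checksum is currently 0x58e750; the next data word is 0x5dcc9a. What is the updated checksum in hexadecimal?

0x052bca

XOR each hex digit independently (no carries):
  5^5=0, 8^d=5, e^c=2, 7^c=b, 5^9=c, 0^a=a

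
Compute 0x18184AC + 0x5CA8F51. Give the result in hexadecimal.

0x74C13FD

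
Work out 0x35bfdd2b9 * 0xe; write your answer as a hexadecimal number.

0x2f07e1861e

Multiply each base-16 digit by 14, carrying:
  9×14 = 126 → write e carry 7
  b×14+7 = 161 → write 1 carry 10
  2×14+10 = 38 → write 6 carry 2
  d×14+2 = 184 → write 8 carry 11
  d×14+11 = 193 → write 1 carry 12
  f×14+12 = 222 → write e carry 13
  b×14+13 = 167 → write 7 carry 10
  5×14+10 = 80 → write 0 carry 5
  3×14+5 = 47 → write f carry 2
  remaining carry: 2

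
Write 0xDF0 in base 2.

Expand each hex digit to 4 bits: D=1101 F=1111 0=0000.

0b110111110000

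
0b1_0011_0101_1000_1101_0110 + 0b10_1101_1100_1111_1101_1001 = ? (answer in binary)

Add column by column in base 2, right to left:
  0+1 = 1
  1+0 = 1
  1+0 = 1
  0+1 = 1
  1+1 = 0 carry 1
  0+0+1 = 1
  1+1 = 0 carry 1
  1+1+1 = 1 carry 1
  0+1+1 = 0 carry 1
  0+1+1 = 0 carry 1
  0+1+1 = 0 carry 1
  1+1+1 = 1 carry 1
  1+0+1 = 0 carry 1
  0+0+1 = 1
  1+1 = 0 carry 1
  0+1+1 = 0 carry 1
  1+1+1 = 1 carry 1
  1+0+1 = 0 carry 1
  0+1+1 = 0 carry 1
  0+1+1 = 0 carry 1
  1+0+1 = 0 carry 1
  0+1+1 = 0 carry 1
  final carry 1

0b10000010010100010101111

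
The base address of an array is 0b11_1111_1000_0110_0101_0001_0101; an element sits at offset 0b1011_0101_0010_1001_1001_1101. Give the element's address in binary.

0b100101011011000111010110010

Add column by column in base 2, right to left:
  1+1 = 0 carry 1
  0+0+1 = 1
  1+1 = 0 carry 1
  0+1+1 = 0 carry 1
  1+1+1 = 1 carry 1
  0+0+1 = 1
  0+0 = 0
  0+1 = 1
  1+1 = 0 carry 1
  0+0+1 = 1
  1+0 = 1
  0+1 = 1
  0+0 = 0
  1+1 = 0 carry 1
  1+0+1 = 0 carry 1
  0+0+1 = 1
  0+1 = 1
  0+0 = 0
  0+1 = 1
  1+0 = 1
  1+1 = 0 carry 1
  1+1+1 = 1 carry 1
  1+0+1 = 0 carry 1
  1+1+1 = 1 carry 1
  1+0+1 = 0 carry 1
  1+0+1 = 0 carry 1
  final carry 1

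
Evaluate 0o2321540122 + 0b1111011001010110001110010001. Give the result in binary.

0b100010101011000010001111100011

0o2321540122 = 0b10011010001101100000001010010 in binary.
Add column by column in base 2, right to left:
  0+1 = 1
  1+0 = 1
  0+0 = 0
  0+0 = 0
  1+1 = 0 carry 1
  0+0+1 = 1
  1+0 = 1
  0+1 = 1
  0+1 = 1
  0+1 = 1
  0+0 = 0
  0+0 = 0
  0+0 = 0
  0+1 = 1
  1+1 = 0 carry 1
  1+0+1 = 0 carry 1
  0+1+1 = 0 carry 1
  1+0+1 = 0 carry 1
  1+1+1 = 1 carry 1
  0+0+1 = 1
  0+0 = 0
  0+1 = 1
  1+1 = 0 carry 1
  0+0+1 = 1
  1+1 = 0 carry 1
  1+1+1 = 1 carry 1
  0+1+1 = 0 carry 1
  0+1+1 = 0 carry 1
  1+0+1 = 0 carry 1
  final carry 1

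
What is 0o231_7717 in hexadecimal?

Each octal digit is 3 bits: 2=010 3=011 1=001 7=111 7=111 1=001 7=111.
Group the bits into nibbles: 1001 1001 1111 1100 1111 → 99fcf.

0x99fcf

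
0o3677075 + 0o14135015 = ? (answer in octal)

Add column by column in base 8, right to left:
  5+5 = 2 carry 1
  7+1+1 = 1 carry 1
  0+0+1 = 1
  7+5 = 4 carry 1
  7+3+1 = 3 carry 1
  6+1+1 = 0 carry 1
  3+4+1 = 0 carry 1
  0+1+1 = 2

0o20034112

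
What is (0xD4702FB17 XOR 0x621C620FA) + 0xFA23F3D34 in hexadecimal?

First 0xD4702FB17 XOR 0x621C620FA = 0xB66C4DBED.
Add column by column in base 16, right to left:
  D+4 = 1 carry 1
  E+3+1 = 2 carry 1
  B+D+1 = 9 carry 1
  D+3+1 = 1 carry 1
  4+F+1 = 4 carry 1
  C+3+1 = 0 carry 1
  6+2+1 = 9
  6+A = 0 carry 1
  B+F+1 = B carry 1
  final carry 1

0x1B09041921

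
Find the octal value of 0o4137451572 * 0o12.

Multiply each base-8 digit by 10, carrying:
  2×10 = 20 → write 4 carry 2
  7×10+2 = 72 → write 0 carry 9
  5×10+9 = 59 → write 3 carry 7
  1×10+7 = 17 → write 1 carry 2
  5×10+2 = 52 → write 4 carry 6
  4×10+6 = 46 → write 6 carry 5
  7×10+5 = 75 → write 3 carry 9
  3×10+9 = 39 → write 7 carry 4
  1×10+4 = 14 → write 6 carry 1
  4×10+1 = 41 → write 1 carry 5
  remaining carry: 5

0o51673641304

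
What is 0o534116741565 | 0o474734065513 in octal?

OR each oct digit independently (no carries):
  5|4=5, 3|7=7, 4|4=4, 1|7=7, 1|3=3, 6|4=6, 7|0=7, 4|6=6, 1|5=5, 5|5=5, 6|1=7, 5|3=7

0o574736765577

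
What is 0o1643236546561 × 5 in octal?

Multiply each base-8 digit by 5, carrying:
  1×5 = 5 → write 5
  6×5 = 30 → write 6 carry 3
  5×5+3 = 28 → write 4 carry 3
  6×5+3 = 33 → write 1 carry 4
  4×5+4 = 24 → write 0 carry 3
  5×5+3 = 28 → write 4 carry 3
  6×5+3 = 33 → write 1 carry 4
  3×5+4 = 19 → write 3 carry 2
  2×5+2 = 12 → write 4 carry 1
  3×5+1 = 16 → write 0 carry 2
  4×5+2 = 22 → write 6 carry 2
  6×5+2 = 32 → write 0 carry 4
  1×5+4 = 9 → write 1 carry 1
  remaining carry: 1

0o11060431401465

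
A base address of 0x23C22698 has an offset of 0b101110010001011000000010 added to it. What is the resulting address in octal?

0o4436636232

0x23C22698 = 0o4360423230 in octal.
0b101110010001011000000010 = 0o56213002 in octal.
Add column by column in base 8, right to left:
  0+2 = 2
  3+0 = 3
  2+0 = 2
  3+3 = 6
  2+1 = 3
  4+2 = 6
  0+6 = 6
  6+5 = 3 carry 1
  3+0+1 = 4
  4+0 = 4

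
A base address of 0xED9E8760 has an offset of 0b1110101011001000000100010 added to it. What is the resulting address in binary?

0b11101111011101000001011110000010

0xED9E8760 = 0b11101101100111101000011101100000 in binary.
Add column by column in base 2, right to left:
  0+0 = 0
  0+1 = 1
  0+0 = 0
  0+0 = 0
  0+0 = 0
  1+1 = 0 carry 1
  1+0+1 = 0 carry 1
  0+0+1 = 1
  1+0 = 1
  1+0 = 1
  1+0 = 1
  0+0 = 0
  0+1 = 1
  0+0 = 0
  0+0 = 0
  1+1 = 0 carry 1
  0+1+1 = 0 carry 1
  1+0+1 = 0 carry 1
  1+1+1 = 1 carry 1
  1+0+1 = 0 carry 1
  1+1+1 = 1 carry 1
  0+0+1 = 1
  0+1 = 1
  1+1 = 0 carry 1
  1+1+1 = 1 carry 1
  0+0+1 = 1
  1+0 = 1
  1+0 = 1
  0+0 = 0
  1+0 = 1
  1+0 = 1
  1+0 = 1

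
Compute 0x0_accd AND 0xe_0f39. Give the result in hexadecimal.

0x00c09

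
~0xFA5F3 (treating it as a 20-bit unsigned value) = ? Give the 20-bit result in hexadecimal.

Each hex digit d becomes F−d:
  F→0, A→5, 5→A, F→0, 3→C

0x05A0C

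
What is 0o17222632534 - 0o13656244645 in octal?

0o3344365667

Subtract column by column in base 8:
  4-5 → 7 (borrow)
  3-4-1 → 6 (borrow)
  5-6-1 → 6 (borrow)
  2-4-1 → 5 (borrow)
  3-4-1 → 6 (borrow)
  6-2-1 → 3
  2-6 → 4 (borrow)
  2-5-1 → 4 (borrow)
  2-6-1 → 3 (borrow)
  7-3-1 → 3
  1-1 → 0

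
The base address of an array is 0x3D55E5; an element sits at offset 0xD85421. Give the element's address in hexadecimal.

Add column by column in base 16, right to left:
  5+1 = 6
  E+2 = 0 carry 1
  5+4+1 = A
  5+5 = A
  D+8 = 5 carry 1
  3+D+1 = 1 carry 1
  final carry 1

0x115AA06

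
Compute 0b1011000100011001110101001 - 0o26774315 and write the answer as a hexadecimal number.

0b1011000100011001110101001 = 0x16233a9 in hexadecimal.
0o26774315 = 0x5bf8cd in hexadecimal.
Subtract column by column in base 16:
  9-d → c (borrow)
  a-c-1 → d (borrow)
  3-8-1 → a (borrow)
  3-f-1 → 3 (borrow)
  2-b-1 → 6 (borrow)
  6-5-1 → 0
  1-0 → 1

0x1063adc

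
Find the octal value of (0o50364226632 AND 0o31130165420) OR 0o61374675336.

0o71374675736

0o50364226632 AND 0o31130165420 = 0o10120024420.
Then OR with 0o61374675336.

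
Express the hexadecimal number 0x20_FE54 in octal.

Expand each hex digit to 4 bits: 2=0010 0=0000 F=1111 E=1110 5=0101 4=0100.
Group the bits in threes: 001 000 001 111 111 001 010 100 → 10177124.

0o10177124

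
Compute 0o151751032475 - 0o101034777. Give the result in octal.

0o151647775476

Subtract column by column in base 8:
  5-7 → 6 (borrow)
  7-7-1 → 7 (borrow)
  4-7-1 → 4 (borrow)
  2-4-1 → 5 (borrow)
  3-3-1 → 7 (borrow)
  0-0-1 → 7 (borrow)
  1-1-1 → 7 (borrow)
  5-0-1 → 4
  7-1 → 6
  1-0 → 1
  5-0 → 5
  1-0 → 1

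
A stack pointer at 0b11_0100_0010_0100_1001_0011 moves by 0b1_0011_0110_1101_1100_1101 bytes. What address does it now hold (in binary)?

Add column by column in base 2, right to left:
  1+1 = 0 carry 1
  1+0+1 = 0 carry 1
  0+1+1 = 0 carry 1
  0+1+1 = 0 carry 1
  1+0+1 = 0 carry 1
  0+0+1 = 1
  0+1 = 1
  1+1 = 0 carry 1
  0+1+1 = 0 carry 1
  0+0+1 = 1
  1+1 = 0 carry 1
  0+1+1 = 0 carry 1
  0+0+1 = 1
  1+1 = 0 carry 1
  0+1+1 = 0 carry 1
  0+0+1 = 1
  0+1 = 1
  0+1 = 1
  1+0 = 1
  0+0 = 0
  1+1 = 0 carry 1
  1+0+1 = 0 carry 1
  final carry 1

0b10001111001001001100000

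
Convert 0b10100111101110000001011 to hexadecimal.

0x53DC0B

Group the bits into nibbles: 0101 0011 1101 1100 0000 1011 → 53DC0B.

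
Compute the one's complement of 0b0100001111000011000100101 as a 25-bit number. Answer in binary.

0b1011110000111100111011010

Invert each bit: 0100001111000011000100101 → 1011110000111100111011010.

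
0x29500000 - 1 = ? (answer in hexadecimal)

0x294fffff

The trailing 5 digits are 0, so subtracting 1 borrows through: they become F and the next digit up decrements.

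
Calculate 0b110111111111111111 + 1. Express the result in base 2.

The trailing 15 digits are 1 (max in base 2), so adding 1 cascades: they roll to 0 and the next digit up increments.

0b111000000000000000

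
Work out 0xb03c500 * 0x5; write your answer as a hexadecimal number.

0x3712d900

Multiply each base-16 digit by 5, carrying:
  0×5 = 0 → write 0
  0×5 = 0 → write 0
  5×5 = 25 → write 9 carry 1
  c×5+1 = 61 → write d carry 3
  3×5+3 = 18 → write 2 carry 1
  0×5+1 = 1 → write 1
  b×5 = 55 → write 7 carry 3
  remaining carry: 3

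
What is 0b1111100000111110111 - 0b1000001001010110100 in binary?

0b111010111101000011

Subtract column by column in base 2:
  1-0 → 1
  1-0 → 1
  1-1 → 0
  0-0 → 0
  1-1 → 0
  1-1 → 0
  1-0 → 1
  1-1 → 0
  1-0 → 1
  0-1 → 1 (borrow)
  0-0-1 → 1 (borrow)
  0-0-1 → 1 (borrow)
  0-1-1 → 0 (borrow)
  0-0-1 → 1 (borrow)
  1-0-1 → 0
  1-0 → 1
  1-0 → 1
  1-0 → 1
  1-1 → 0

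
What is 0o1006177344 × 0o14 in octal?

0o14112771260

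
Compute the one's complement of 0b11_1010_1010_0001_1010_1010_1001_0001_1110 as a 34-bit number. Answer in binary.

Invert each bit: 1110101010000110101010100100011110 → 0001010101111001010101011011100001.

0b0001010101111001010101011011100001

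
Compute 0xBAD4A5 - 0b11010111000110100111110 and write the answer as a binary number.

0xBAD4A5 = 0b101110101101010010100101 in binary.
Subtract column by column in base 2:
  1-0 → 1
  0-1 → 1 (borrow)
  1-1-1 → 1 (borrow)
  0-1-1 → 0 (borrow)
  0-1-1 → 0 (borrow)
  1-1-1 → 1 (borrow)
  0-0-1 → 1 (borrow)
  1-0-1 → 0
  0-1 → 1 (borrow)
  0-0-1 → 1 (borrow)
  1-1-1 → 1 (borrow)
  0-1-1 → 0 (borrow)
  1-0-1 → 0
  0-0 → 0
  1-0 → 1
  1-1 → 0
  0-1 → 1 (borrow)
  1-1-1 → 1 (borrow)
  0-0-1 → 1 (borrow)
  1-1-1 → 1 (borrow)
  1-0-1 → 0
  1-1 → 0
  0-1 → 1 (borrow)
  1-0-1 → 0

0b10011110100011101100111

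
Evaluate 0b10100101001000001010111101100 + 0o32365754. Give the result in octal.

0b10100101001000001010111101100 = 0o2451012754 in octal.
Add column by column in base 8, right to left:
  4+4 = 0 carry 1
  5+5+1 = 3 carry 1
  7+7+1 = 7 carry 1
  2+5+1 = 0 carry 1
  1+6+1 = 0 carry 1
  0+3+1 = 4
  1+2 = 3
  5+3 = 0 carry 1
  4+0+1 = 5
  2+0 = 2

0o2503400730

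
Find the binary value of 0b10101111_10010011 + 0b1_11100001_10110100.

0b101001000101000111

Add column by column in base 2, right to left:
  1+0 = 1
  1+0 = 1
  0+1 = 1
  0+0 = 0
  1+1 = 0 carry 1
  0+1+1 = 0 carry 1
  0+0+1 = 1
  1+1 = 0 carry 1
  1+1+1 = 1 carry 1
  1+0+1 = 0 carry 1
  1+0+1 = 0 carry 1
  1+0+1 = 0 carry 1
  0+0+1 = 1
  1+1 = 0 carry 1
  0+1+1 = 0 carry 1
  1+1+1 = 1 carry 1
  0+1+1 = 0 carry 1
  final carry 1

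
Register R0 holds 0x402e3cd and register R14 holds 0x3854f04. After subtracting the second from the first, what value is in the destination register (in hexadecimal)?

0x7d94c9

Subtract column by column in base 16:
  d-4 → 9
  c-0 → c
  3-f → 4 (borrow)
  e-4-1 → 9
  2-5 → d (borrow)
  0-8-1 → 7 (borrow)
  4-3-1 → 0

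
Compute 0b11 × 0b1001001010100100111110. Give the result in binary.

Multiply each base-2 digit by 3, carrying:
  0×3 = 0 → write 0
  1×3 = 3 → write 1 carry 1
  1×3+1 = 4 → write 0 carry 2
  1×3+2 = 5 → write 1 carry 2
  1×3+2 = 5 → write 1 carry 2
  1×3+2 = 5 → write 1 carry 2
  0×3+2 = 2 → write 0 carry 1
  0×3+1 = 1 → write 1
  1×3 = 3 → write 1 carry 1
  0×3+1 = 1 → write 1
  0×3 = 0 → write 0
  1×3 = 3 → write 1 carry 1
  0×3+1 = 1 → write 1
  1×3 = 3 → write 1 carry 1
  0×3+1 = 1 → write 1
  1×3 = 3 → write 1 carry 1
  0×3+1 = 1 → write 1
  0×3 = 0 → write 0
  1×3 = 3 → write 1 carry 1
  0×3+1 = 1 → write 1
  0×3 = 0 → write 0
  1×3 = 3 → write 1 carry 1
  remaining carry: 1

0b11011011111101110111010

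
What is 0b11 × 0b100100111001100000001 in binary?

Multiply each base-2 digit by 3, carrying:
  1×3 = 3 → write 1 carry 1
  0×3+1 = 1 → write 1
  0×3 = 0 → write 0
  0×3 = 0 → write 0
  0×3 = 0 → write 0
  0×3 = 0 → write 0
  0×3 = 0 → write 0
  0×3 = 0 → write 0
  1×3 = 3 → write 1 carry 1
  1×3+1 = 4 → write 0 carry 2
  0×3+2 = 2 → write 0 carry 1
  0×3+1 = 1 → write 1
  1×3 = 3 → write 1 carry 1
  1×3+1 = 4 → write 0 carry 2
  1×3+2 = 5 → write 1 carry 2
  0×3+2 = 2 → write 0 carry 1
  0×3+1 = 1 → write 1
  1×3 = 3 → write 1 carry 1
  0×3+1 = 1 → write 1
  0×3 = 0 → write 0
  1×3 = 3 → write 1 carry 1
  remaining carry: 1

0b1101110101100100000011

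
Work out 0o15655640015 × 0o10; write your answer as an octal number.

0o156556400150

Multiply each base-8 digit by 8, carrying:
  5×8 = 40 → write 0 carry 5
  1×8+5 = 13 → write 5 carry 1
  0×8+1 = 1 → write 1
  0×8 = 0 → write 0
  4×8 = 32 → write 0 carry 4
  6×8+4 = 52 → write 4 carry 6
  5×8+6 = 46 → write 6 carry 5
  5×8+5 = 45 → write 5 carry 5
  6×8+5 = 53 → write 5 carry 6
  5×8+6 = 46 → write 6 carry 5
  1×8+5 = 13 → write 5 carry 1
  remaining carry: 1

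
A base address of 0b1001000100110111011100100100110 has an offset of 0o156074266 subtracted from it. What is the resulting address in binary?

0b1000110111000110100000001110000

0o156074266 = 0b1101110000111100010110110 in binary.
Subtract column by column in base 2:
  0-0 → 0
  1-1 → 0
  1-1 → 0
  0-0 → 0
  0-1 → 1 (borrow)
  1-1-1 → 1 (borrow)
  0-0-1 → 1 (borrow)
  0-1-1 → 0 (borrow)
  1-0-1 → 0
  0-0 → 0
  0-0 → 0
  1-1 → 0
  1-1 → 0
  1-1 → 0
  0-1 → 1 (borrow)
  1-0-1 → 0
  1-0 → 1
  1-0 → 1
  0-0 → 0
  1-1 → 0
  1-1 → 0
  0-1 → 1 (borrow)
  0-0-1 → 1 (borrow)
  1-1-1 → 1 (borrow)
  0-1-1 → 0 (borrow)
  0-0-1 → 1 (borrow)
  0-0-1 → 1 (borrow)
  1-0-1 → 0
  0-0 → 0
  0-0 → 0
  1-0 → 1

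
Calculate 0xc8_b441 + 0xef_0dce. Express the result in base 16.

Add column by column in base 16, right to left:
  1+e = f
  4+c = 0 carry 1
  4+d+1 = 2 carry 1
  b+0+1 = c
  8+f = 7 carry 1
  c+e+1 = b carry 1
  final carry 1

0x1b7c20f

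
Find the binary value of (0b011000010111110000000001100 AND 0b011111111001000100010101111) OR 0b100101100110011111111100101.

0b011000010111110000000001100 AND 0b011111111001000100010101111 = 0b011000010001000000000001100.
Then OR with 0b100101100110011111111100101.

0b111101110111011111111101101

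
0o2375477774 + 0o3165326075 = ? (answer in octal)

Add column by column in base 8, right to left:
  4+5 = 1 carry 1
  7+7+1 = 7 carry 1
  7+0+1 = 0 carry 1
  7+6+1 = 6 carry 1
  7+2+1 = 2 carry 1
  4+3+1 = 0 carry 1
  5+5+1 = 3 carry 1
  7+6+1 = 6 carry 1
  3+1+1 = 5
  2+3 = 5

0o5563026071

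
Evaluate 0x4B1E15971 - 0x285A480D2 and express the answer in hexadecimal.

Subtract column by column in base 16:
  1-2 → F (borrow)
  7-D-1 → 9 (borrow)
  9-0-1 → 8
  5-8 → D (borrow)
  1-4-1 → C (borrow)
  E-A-1 → 3
  1-5 → C (borrow)
  B-8-1 → 2
  4-2 → 2

0x22C3CD89F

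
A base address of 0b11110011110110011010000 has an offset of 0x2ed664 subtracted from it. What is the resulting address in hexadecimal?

0x4b166c

0b11110011110110011010000 = 0x79ecd0 in hexadecimal.
Subtract column by column in base 16:
  0-4 → c (borrow)
  d-6-1 → 6
  c-6 → 6
  e-d → 1
  9-e → b (borrow)
  7-2-1 → 4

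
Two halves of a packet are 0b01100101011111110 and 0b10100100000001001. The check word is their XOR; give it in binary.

XOR bit by bit (1 where the bits differ):
  01100101011111110
^ 10100100000001001
= 11000001011110111

0b11000001011110111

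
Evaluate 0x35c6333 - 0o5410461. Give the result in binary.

0b11010001100101001000000010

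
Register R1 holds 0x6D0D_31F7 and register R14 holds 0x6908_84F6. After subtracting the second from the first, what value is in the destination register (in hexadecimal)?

Subtract column by column in base 16:
  7-6 → 1
  F-F → 0
  1-4 → D (borrow)
  3-8-1 → A (borrow)
  D-8-1 → 4
  0-0 → 0
  D-9 → 4
  6-6 → 0

0x404AD01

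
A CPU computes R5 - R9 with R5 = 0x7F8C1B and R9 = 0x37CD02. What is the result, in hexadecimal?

Subtract column by column in base 16:
  B-2 → 9
  1-0 → 1
  C-D → F (borrow)
  8-C-1 → B (borrow)
  F-7-1 → 7
  7-3 → 4

0x47BF19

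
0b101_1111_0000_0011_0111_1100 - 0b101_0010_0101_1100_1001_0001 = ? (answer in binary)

Subtract column by column in base 2:
  0-1 → 1 (borrow)
  0-0-1 → 1 (borrow)
  1-0-1 → 0
  1-0 → 1
  1-1 → 0
  1-0 → 1
  1-0 → 1
  0-1 → 1 (borrow)
  1-0-1 → 0
  1-0 → 1
  0-1 → 1 (borrow)
  0-1-1 → 0 (borrow)
  0-1-1 → 0 (borrow)
  0-0-1 → 1 (borrow)
  0-1-1 → 0 (borrow)
  0-0-1 → 1 (borrow)
  1-0-1 → 0
  1-1 → 0
  1-0 → 1
  1-0 → 1
  1-1 → 0
  0-0 → 0
  1-1 → 0

0b11001010011011101011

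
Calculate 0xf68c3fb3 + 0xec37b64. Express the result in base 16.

Add column by column in base 16, right to left:
  3+4 = 7
  b+6 = 1 carry 1
  f+b+1 = b carry 1
  3+7+1 = b
  c+3 = f
  8+c = 4 carry 1
  6+e+1 = 5 carry 1
  f+0+1 = 0 carry 1
  final carry 1

0x1054fbb17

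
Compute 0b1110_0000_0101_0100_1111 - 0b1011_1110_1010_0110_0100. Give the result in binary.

0b100001101011101011

Subtract column by column in base 2:
  1-0 → 1
  1-0 → 1
  1-1 → 0
  1-0 → 1
  0-0 → 0
  0-1 → 1 (borrow)
  1-1-1 → 1 (borrow)
  0-0-1 → 1 (borrow)
  1-0-1 → 0
  0-1 → 1 (borrow)
  1-0-1 → 0
  0-1 → 1 (borrow)
  0-0-1 → 1 (borrow)
  0-1-1 → 0 (borrow)
  0-1-1 → 0 (borrow)
  0-1-1 → 0 (borrow)
  0-1-1 → 0 (borrow)
  1-1-1 → 1 (borrow)
  1-0-1 → 0
  1-1 → 0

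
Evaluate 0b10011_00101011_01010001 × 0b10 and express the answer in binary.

0b1001100101011010100010

Multiply each base-2 digit by 2, carrying:
  1×2 = 2 → write 0 carry 1
  0×2+1 = 1 → write 1
  0×2 = 0 → write 0
  0×2 = 0 → write 0
  1×2 = 2 → write 0 carry 1
  0×2+1 = 1 → write 1
  1×2 = 2 → write 0 carry 1
  0×2+1 = 1 → write 1
  1×2 = 2 → write 0 carry 1
  1×2+1 = 3 → write 1 carry 1
  0×2+1 = 1 → write 1
  1×2 = 2 → write 0 carry 1
  0×2+1 = 1 → write 1
  1×2 = 2 → write 0 carry 1
  0×2+1 = 1 → write 1
  0×2 = 0 → write 0
  1×2 = 2 → write 0 carry 1
  1×2+1 = 3 → write 1 carry 1
  0×2+1 = 1 → write 1
  0×2 = 0 → write 0
  1×2 = 2 → write 0 carry 1
  remaining carry: 1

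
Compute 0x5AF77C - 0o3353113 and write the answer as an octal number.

0x5AF77C = 0o26573574 in octal.
Subtract column by column in base 8:
  4-3 → 1
  7-1 → 6
  5-1 → 4
  3-3 → 0
  7-5 → 2
  5-3 → 2
  6-3 → 3
  2-0 → 2

0o23220461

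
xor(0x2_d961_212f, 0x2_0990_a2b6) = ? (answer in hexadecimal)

0x0d0f18399

XOR each hex digit independently (no carries):
  2^2=0, d^0=d, 9^9=0, 6^9=f, 1^0=1, 2^a=8, 1^2=3, 2^b=9, f^6=9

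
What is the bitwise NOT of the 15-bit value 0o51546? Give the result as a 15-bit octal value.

Each oct digit d becomes 7−d:
  5→2, 1→6, 5→2, 4→3, 6→1

0o26231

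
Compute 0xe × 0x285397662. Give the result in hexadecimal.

0x234924795c

Multiply each base-16 digit by 14, carrying:
  2×14 = 28 → write c carry 1
  6×14+1 = 85 → write 5 carry 5
  6×14+5 = 89 → write 9 carry 5
  7×14+5 = 103 → write 7 carry 6
  9×14+6 = 132 → write 4 carry 8
  3×14+8 = 50 → write 2 carry 3
  5×14+3 = 73 → write 9 carry 4
  8×14+4 = 116 → write 4 carry 7
  2×14+7 = 35 → write 3 carry 2
  remaining carry: 2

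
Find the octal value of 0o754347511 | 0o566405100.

0o776747511

OR each oct digit independently (no carries):
  7|5=7, 5|6=7, 4|6=6, 3|4=7, 4|0=4, 7|5=7, 5|1=5, 1|0=1, 1|0=1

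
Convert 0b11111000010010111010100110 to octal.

Group the bits in threes: 011 111 000 010 010 111 010 100 110 → 370227246.

0o370227246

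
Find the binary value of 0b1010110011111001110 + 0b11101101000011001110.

Add column by column in base 2, right to left:
  0+0 = 0
  1+1 = 0 carry 1
  1+1+1 = 1 carry 1
  1+1+1 = 1 carry 1
  0+0+1 = 1
  0+0 = 0
  1+1 = 0 carry 1
  1+1+1 = 1 carry 1
  1+0+1 = 0 carry 1
  1+0+1 = 0 carry 1
  1+0+1 = 0 carry 1
  0+0+1 = 1
  0+1 = 1
  1+0 = 1
  1+1 = 0 carry 1
  0+1+1 = 0 carry 1
  1+0+1 = 0 carry 1
  0+1+1 = 0 carry 1
  1+1+1 = 1 carry 1
  0+1+1 = 0 carry 1
  final carry 1

0b101000011100010011100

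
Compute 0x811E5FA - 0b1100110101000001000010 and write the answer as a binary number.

0x811E5FA = 0b1000000100011110010111111010 in binary.
Subtract column by column in base 2:
  0-0 → 0
  1-1 → 0
  0-0 → 0
  1-0 → 1
  1-0 → 1
  1-0 → 1
  1-1 → 0
  1-0 → 1
  1-0 → 1
  0-0 → 0
  1-0 → 1
  0-0 → 0
  0-1 → 1 (borrow)
  1-0-1 → 0
  1-1 → 0
  1-0 → 1
  1-1 → 0
  0-1 → 1 (borrow)
  0-0-1 → 1 (borrow)
  0-0-1 → 1 (borrow)
  1-1-1 → 1 (borrow)
  0-1-1 → 0 (borrow)
  0-0-1 → 1 (borrow)
  0-0-1 → 1 (borrow)
  0-0-1 → 1 (borrow)
  0-0-1 → 1 (borrow)
  0-0-1 → 1 (borrow)
  1-0-1 → 0

0b111110111101001010110111000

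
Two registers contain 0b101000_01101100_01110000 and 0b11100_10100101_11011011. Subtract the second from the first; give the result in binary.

0b10111100011010010101

Subtract column by column in base 2:
  0-1 → 1 (borrow)
  0-1-1 → 0 (borrow)
  0-0-1 → 1 (borrow)
  0-1-1 → 0 (borrow)
  1-1-1 → 1 (borrow)
  1-0-1 → 0
  1-1 → 0
  0-1 → 1 (borrow)
  0-1-1 → 0 (borrow)
  0-0-1 → 1 (borrow)
  1-1-1 → 1 (borrow)
  1-0-1 → 0
  0-0 → 0
  1-1 → 0
  1-0 → 1
  0-1 → 1 (borrow)
  0-0-1 → 1 (borrow)
  0-0-1 → 1 (borrow)
  0-1-1 → 0 (borrow)
  1-1-1 → 1 (borrow)
  0-1-1 → 0 (borrow)
  1-0-1 → 0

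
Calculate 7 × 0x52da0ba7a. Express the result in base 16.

Multiply each base-16 digit by 7, carrying:
  a×7 = 70 → write 6 carry 4
  7×7+4 = 53 → write 5 carry 3
  a×7+3 = 73 → write 9 carry 4
  b×7+4 = 81 → write 1 carry 5
  0×7+5 = 5 → write 5
  a×7 = 70 → write 6 carry 4
  d×7+4 = 95 → write f carry 5
  2×7+5 = 19 → write 3 carry 1
  5×7+1 = 36 → write 4 carry 2
  remaining carry: 2

0x243f651956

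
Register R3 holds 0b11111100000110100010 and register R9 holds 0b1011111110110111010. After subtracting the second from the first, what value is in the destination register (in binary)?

Subtract column by column in base 2:
  0-0 → 0
  1-1 → 0
  0-0 → 0
  0-1 → 1 (borrow)
  0-1-1 → 0 (borrow)
  1-1-1 → 1 (borrow)
  0-0-1 → 1 (borrow)
  1-1-1 → 1 (borrow)
  1-1-1 → 1 (borrow)
  0-0-1 → 1 (borrow)
  0-1-1 → 0 (borrow)
  0-1-1 → 0 (borrow)
  0-1-1 → 0 (borrow)
  0-1-1 → 0 (borrow)
  1-1-1 → 1 (borrow)
  1-1-1 → 1 (borrow)
  1-1-1 → 1 (borrow)
  1-0-1 → 0
  1-1 → 0
  1-0 → 1

0b10011100001111101000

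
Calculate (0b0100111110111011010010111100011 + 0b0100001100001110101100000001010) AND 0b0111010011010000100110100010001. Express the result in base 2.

Add column by column in base 2, right to left:
  1+0 = 1
  1+1 = 0 carry 1
  0+0+1 = 1
  0+1 = 1
  0+0 = 0
  1+0 = 1
  1+0 = 1
  1+0 = 1
  1+0 = 1
  0+0 = 0
  1+0 = 1
  0+1 = 1
  0+1 = 1
  1+0 = 1
  0+1 = 1
  1+0 = 1
  1+1 = 0 carry 1
  0+1+1 = 0 carry 1
  1+1+1 = 1 carry 1
  1+0+1 = 0 carry 1
  1+0+1 = 0 carry 1
  0+0+1 = 1
  1+0 = 1
  1+1 = 0 carry 1
  1+1+1 = 1 carry 1
  1+0+1 = 0 carry 1
  1+0+1 = 0 carry 1
  0+0+1 = 1
  0+0 = 0
  1+1 = 0 carry 1
  final carry 1
Sum = 0b1001001011001001111110111101101; now AND with 0b0111010011010000100110100010001:
  1001001011001001111110111101101
& 0111010011010000100110100010001
= 0001000011000000100110100000001

0b1000011000000100110100000001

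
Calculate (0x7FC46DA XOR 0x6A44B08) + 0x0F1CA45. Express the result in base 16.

First 0x7FC46DA XOR 0x6A44B08 = 0x1580DD2.
Add column by column in base 16, right to left:
  2+5 = 7
  D+4 = 1 carry 1
  D+A+1 = 8 carry 1
  0+C+1 = D
  8+1 = 9
  5+F = 4 carry 1
  1+0+1 = 2

0x249D817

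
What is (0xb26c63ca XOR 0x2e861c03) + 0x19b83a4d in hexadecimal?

0xb6a2ba16

First 0xb26c63ca XOR 0x2e861c03 = 0x9cea7fc9.
Add column by column in base 16, right to left:
  9+d = 6 carry 1
  c+4+1 = 1 carry 1
  f+a+1 = a carry 1
  7+3+1 = b
  a+8 = 2 carry 1
  e+b+1 = a carry 1
  c+9+1 = 6 carry 1
  9+1+1 = b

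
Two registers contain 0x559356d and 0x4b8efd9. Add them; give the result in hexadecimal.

Add column by column in base 16, right to left:
  d+9 = 6 carry 1
  6+d+1 = 4 carry 1
  5+f+1 = 5 carry 1
  3+e+1 = 2 carry 1
  9+8+1 = 2 carry 1
  5+b+1 = 1 carry 1
  5+4+1 = a

0xa122546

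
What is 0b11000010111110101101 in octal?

Group the bits in threes: 011 000 010 111 110 101 101 → 3027655.

0o3027655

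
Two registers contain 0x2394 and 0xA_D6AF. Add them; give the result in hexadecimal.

0xAFA43

Add column by column in base 16, right to left:
  4+F = 3 carry 1
  9+A+1 = 4 carry 1
  3+6+1 = A
  2+D = F
  0+A = A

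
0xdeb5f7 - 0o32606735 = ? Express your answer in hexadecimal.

0x73a81a

0o32606735 = 0x6b0ddd in hexadecimal.
Subtract column by column in base 16:
  7-d → a (borrow)
  f-d-1 → 1
  5-d → 8 (borrow)
  b-0-1 → a
  e-b → 3
  d-6 → 7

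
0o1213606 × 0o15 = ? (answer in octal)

Multiply each base-8 digit by 13, carrying:
  6×13 = 78 → write 6 carry 9
  0×13+9 = 9 → write 1 carry 1
  6×13+1 = 79 → write 7 carry 9
  3×13+9 = 48 → write 0 carry 6
  1×13+6 = 19 → write 3 carry 2
  2×13+2 = 28 → write 4 carry 3
  1×13+3 = 16 → write 0 carry 2
  remaining carry: 2

0o20430716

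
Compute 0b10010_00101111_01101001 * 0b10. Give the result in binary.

Multiply each base-2 digit by 2, carrying:
  1×2 = 2 → write 0 carry 1
  0×2+1 = 1 → write 1
  0×2 = 0 → write 0
  1×2 = 2 → write 0 carry 1
  0×2+1 = 1 → write 1
  1×2 = 2 → write 0 carry 1
  1×2+1 = 3 → write 1 carry 1
  0×2+1 = 1 → write 1
  1×2 = 2 → write 0 carry 1
  1×2+1 = 3 → write 1 carry 1
  1×2+1 = 3 → write 1 carry 1
  1×2+1 = 3 → write 1 carry 1
  0×2+1 = 1 → write 1
  1×2 = 2 → write 0 carry 1
  0×2+1 = 1 → write 1
  0×2 = 0 → write 0
  0×2 = 0 → write 0
  1×2 = 2 → write 0 carry 1
  0×2+1 = 1 → write 1
  0×2 = 0 → write 0
  1×2 = 2 → write 0 carry 1
  remaining carry: 1

0b1001000101111011010010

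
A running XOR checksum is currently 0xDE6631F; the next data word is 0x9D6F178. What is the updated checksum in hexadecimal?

XOR each hex digit independently (no carries):
  D^9=4, E^D=3, 6^6=0, 6^F=9, 3^1=2, 1^7=6, F^8=7

0x4309267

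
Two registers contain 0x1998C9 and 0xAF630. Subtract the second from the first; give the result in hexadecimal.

0xEA299

Subtract column by column in base 16:
  9-0 → 9
  C-3 → 9
  8-6 → 2
  9-F → A (borrow)
  9-A-1 → E (borrow)
  1-0-1 → 0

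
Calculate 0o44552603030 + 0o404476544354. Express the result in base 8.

0o451251347404

Add column by column in base 8, right to left:
  0+4 = 4
  3+5 = 0 carry 1
  0+3+1 = 4
  3+4 = 7
  0+4 = 4
  6+5 = 3 carry 1
  2+6+1 = 1 carry 1
  5+7+1 = 5 carry 1
  5+4+1 = 2 carry 1
  4+4+1 = 1 carry 1
  4+0+1 = 5
  0+4 = 4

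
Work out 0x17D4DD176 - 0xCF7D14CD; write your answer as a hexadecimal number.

Subtract column by column in base 16:
  6-D → 9 (borrow)
  7-C-1 → A (borrow)
  1-4-1 → C (borrow)
  D-1-1 → B
  D-D → 0
  4-7 → D (borrow)
  D-F-1 → D (borrow)
  7-C-1 → A (borrow)
  1-0-1 → 0

0xADD0BCA9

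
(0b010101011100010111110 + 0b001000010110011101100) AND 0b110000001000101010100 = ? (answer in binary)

0b10000000000100000000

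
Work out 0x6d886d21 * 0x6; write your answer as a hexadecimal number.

Multiply each base-16 digit by 6, carrying:
  1×6 = 6 → write 6
  2×6 = 12 → write c
  d×6 = 78 → write e carry 4
  6×6+4 = 40 → write 8 carry 2
  8×6+2 = 50 → write 2 carry 3
  8×6+3 = 51 → write 3 carry 3
  d×6+3 = 81 → write 1 carry 5
  6×6+5 = 41 → write 9 carry 2
  remaining carry: 2

0x291328ec6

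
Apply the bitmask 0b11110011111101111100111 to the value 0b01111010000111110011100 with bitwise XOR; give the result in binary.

XOR bit by bit (1 where the bits differ):
  01111010000111110011100
^ 11110011111101111100111
= 10001001111010001111011

0b10001001111010001111011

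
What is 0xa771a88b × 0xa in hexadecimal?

0x68a70956e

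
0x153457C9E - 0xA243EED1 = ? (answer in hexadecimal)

0xB1018DCD

Subtract column by column in base 16:
  E-1 → D
  9-D → C (borrow)
  C-E-1 → D (borrow)
  7-E-1 → 8 (borrow)
  5-3-1 → 1
  4-4 → 0
  3-2 → 1
  5-A → B (borrow)
  1-0-1 → 0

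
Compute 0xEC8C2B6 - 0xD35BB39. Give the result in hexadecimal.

Subtract column by column in base 16:
  6-9 → D (borrow)
  B-3-1 → 7
  2-B → 7 (borrow)
  C-B-1 → 0
  8-5 → 3
  C-3 → 9
  E-D → 1

0x193077D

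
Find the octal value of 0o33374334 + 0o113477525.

0o147074061

Add column by column in base 8, right to left:
  4+5 = 1 carry 1
  3+2+1 = 6
  3+5 = 0 carry 1
  4+7+1 = 4 carry 1
  7+7+1 = 7 carry 1
  3+4+1 = 0 carry 1
  3+3+1 = 7
  3+1 = 4
  0+1 = 1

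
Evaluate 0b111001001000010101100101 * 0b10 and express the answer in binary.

Multiply each base-2 digit by 2, carrying:
  1×2 = 2 → write 0 carry 1
  0×2+1 = 1 → write 1
  1×2 = 2 → write 0 carry 1
  0×2+1 = 1 → write 1
  0×2 = 0 → write 0
  1×2 = 2 → write 0 carry 1
  1×2+1 = 3 → write 1 carry 1
  0×2+1 = 1 → write 1
  1×2 = 2 → write 0 carry 1
  0×2+1 = 1 → write 1
  1×2 = 2 → write 0 carry 1
  0×2+1 = 1 → write 1
  0×2 = 0 → write 0
  0×2 = 0 → write 0
  0×2 = 0 → write 0
  1×2 = 2 → write 0 carry 1
  0×2+1 = 1 → write 1
  0×2 = 0 → write 0
  1×2 = 2 → write 0 carry 1
  0×2+1 = 1 → write 1
  0×2 = 0 → write 0
  1×2 = 2 → write 0 carry 1
  1×2+1 = 3 → write 1 carry 1
  1×2+1 = 3 → write 1 carry 1
  remaining carry: 1

0b1110010010000101011001010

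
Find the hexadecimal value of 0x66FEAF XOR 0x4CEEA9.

0x2A1006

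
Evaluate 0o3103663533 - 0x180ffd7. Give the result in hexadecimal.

0x178e6784

0o3103663533 = 0x190f675b in hexadecimal.
Subtract column by column in base 16:
  b-7 → 4
  5-d → 8 (borrow)
  7-f-1 → 7 (borrow)
  6-f-1 → 6 (borrow)
  f-0-1 → e
  0-8 → 8 (borrow)
  9-1-1 → 7
  1-0 → 1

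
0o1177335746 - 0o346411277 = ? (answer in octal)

0o630724447

Subtract column by column in base 8:
  6-7 → 7 (borrow)
  4-7-1 → 4 (borrow)
  7-2-1 → 4
  5-1 → 4
  3-1 → 2
  3-4 → 7 (borrow)
  7-6-1 → 0
  7-4 → 3
  1-3 → 6 (borrow)
  1-0-1 → 0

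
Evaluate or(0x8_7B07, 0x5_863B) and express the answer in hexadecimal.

OR each hex digit independently (no carries):
  8|5=D, 7|8=F, B|6=F, 0|3=3, 7|B=F

0xDFF3F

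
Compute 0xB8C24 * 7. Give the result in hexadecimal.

0x50D4FC

Multiply each base-16 digit by 7, carrying:
  4×7 = 28 → write C carry 1
  2×7+1 = 15 → write F
  C×7 = 84 → write 4 carry 5
  8×7+5 = 61 → write D carry 3
  B×7+3 = 80 → write 0 carry 5
  remaining carry: 5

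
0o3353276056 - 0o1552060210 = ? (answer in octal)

0o1601215646

Subtract column by column in base 8:
  6-0 → 6
  5-1 → 4
  0-2 → 6 (borrow)
  6-0-1 → 5
  7-6 → 1
  2-0 → 2
  3-2 → 1
  5-5 → 0
  3-5 → 6 (borrow)
  3-1-1 → 1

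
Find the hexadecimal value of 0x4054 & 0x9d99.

AND each hex digit independently (no carries):
  4&9=0, 0&d=0, 5&9=1, 4&9=0

0x0010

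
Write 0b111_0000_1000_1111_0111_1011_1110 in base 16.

0x708F7BE

Group the bits into nibbles: 0111 0000 1000 1111 0111 1011 1110 → 708F7BE.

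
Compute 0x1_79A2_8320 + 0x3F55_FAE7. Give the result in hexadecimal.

0x1B8F87E07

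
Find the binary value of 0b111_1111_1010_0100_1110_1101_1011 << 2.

Left shift by 2: append 2 zero bits.

0b11111111010010011101101101100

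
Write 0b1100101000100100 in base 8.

0o145044

Group the bits in threes: 001 100 101 000 100 100 → 145044.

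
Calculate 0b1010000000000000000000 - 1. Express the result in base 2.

The trailing 19 digits are 0, so subtracting 1 borrows through: they become 1 and the next digit up decrements.

0b1001111111111111111111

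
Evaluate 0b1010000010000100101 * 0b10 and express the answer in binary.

Multiply each base-2 digit by 2, carrying:
  1×2 = 2 → write 0 carry 1
  0×2+1 = 1 → write 1
  1×2 = 2 → write 0 carry 1
  0×2+1 = 1 → write 1
  0×2 = 0 → write 0
  1×2 = 2 → write 0 carry 1
  0×2+1 = 1 → write 1
  0×2 = 0 → write 0
  0×2 = 0 → write 0
  0×2 = 0 → write 0
  1×2 = 2 → write 0 carry 1
  0×2+1 = 1 → write 1
  0×2 = 0 → write 0
  0×2 = 0 → write 0
  0×2 = 0 → write 0
  0×2 = 0 → write 0
  1×2 = 2 → write 0 carry 1
  0×2+1 = 1 → write 1
  1×2 = 2 → write 0 carry 1
  remaining carry: 1

0b10100000100001001010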